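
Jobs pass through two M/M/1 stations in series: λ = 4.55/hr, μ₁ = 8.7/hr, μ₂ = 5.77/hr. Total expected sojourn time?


Each node sees arrival rate λ = 4.55/hr (tandem ⇒ throughput preserved).
W₁ = 1/(μ₁−λ) = 1/(8.7−4.55) = 0.24096 hr
W₂ = 1/(μ₂−λ) = 1/(5.77−4.55) = 0.81967 hr
W_total = W₁ + W₂ = 0.24096 + 0.81967 = 1.06064 hr

Final: 1.06064 hr


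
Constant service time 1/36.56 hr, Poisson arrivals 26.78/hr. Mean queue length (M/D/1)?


ρ = 26.78/36.56 = 0.7325
M/D/1: Lq = ρ²/(2(1−ρ)) = 0.5365/(2·0.2675) = 1.00287

Final: 1.00287


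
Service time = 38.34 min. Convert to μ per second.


μ = 1/(service time) in consistent units.
1 second = 0.0166667 min, so μ = 0.0166667/38.34 = 0.0004347 per second

Final: 0.0004347 /sec


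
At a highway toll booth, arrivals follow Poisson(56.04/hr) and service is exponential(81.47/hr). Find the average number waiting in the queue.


ρ = 56.04/81.47 = 0.6879
Lq = ρ²/(1−ρ) = 0.4732/0.3121 = 1.5158

Final: 1.5158


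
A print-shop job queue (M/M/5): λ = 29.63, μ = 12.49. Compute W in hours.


a = 2.3723; ρ = 0.4745; P₀ = 0.091555
Lq = P₀·a^c·ρ/(c!(1−ρ)²) = 0.09848
Wq = Lq/λ = 0.09848/29.63 = 0.003324 hr
W = Wq + 1/μ = 0.003324 + 0.08006 = 0.08339 hr

Final: 0.08339 hr


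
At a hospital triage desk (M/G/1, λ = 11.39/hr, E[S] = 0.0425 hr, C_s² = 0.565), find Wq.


ρ = λ·E[S] = 11.39·0.0425 = 0.4841
E[S²] = E[S]²(1+C_s²) = 0.0425²·(1+0.565) = 0.002827
Wq = λ·E[S²]/(2(1−ρ)) = 11.39·0.002827/(2·0.5159) = 0.03120 hr

Final: 0.03120 hr


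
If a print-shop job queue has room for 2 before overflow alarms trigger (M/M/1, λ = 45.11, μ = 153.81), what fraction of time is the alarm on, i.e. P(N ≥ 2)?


ρ = 45.11/153.81 = 0.2933
P(N ≥ n) = ρ^n = 0.2933^2 = 0.086015

Final: 0.086015


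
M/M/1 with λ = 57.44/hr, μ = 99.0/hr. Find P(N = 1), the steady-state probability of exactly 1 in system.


ρ = 57.44/99.0 = 0.5802
P_n = (1−ρ)·ρ^n = (1 − 0.5802)·0.5802^1 = 0.4198·0.580202 = 0.243568

Final: 0.243568


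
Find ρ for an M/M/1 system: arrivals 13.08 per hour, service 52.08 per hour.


ρ = λ/μ = 13.08/52.08 = 0.2512

Final: 0.2512


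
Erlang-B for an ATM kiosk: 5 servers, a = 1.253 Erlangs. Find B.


B(c,a) = (a^c/c!) / Σ_{k=0}^{c} a^k/k!
a^5/5! = 0.025738
Σ terms (k=0..5): 1.00000 + 1.25300 + 0.78500 + 0.32787 + 0.10271 + 0.02574 = 3.494318
B = 0.025738/3.494318 = 0.007366

Final: 0.007366


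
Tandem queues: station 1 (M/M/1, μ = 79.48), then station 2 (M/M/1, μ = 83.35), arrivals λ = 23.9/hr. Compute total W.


Each node sees arrival rate λ = 23.9/hr (tandem ⇒ throughput preserved).
W₁ = 1/(μ₁−λ) = 1/(79.48−23.9) = 0.01799 hr
W₂ = 1/(μ₂−λ) = 1/(83.35−23.9) = 0.01682 hr
W_total = W₁ + W₂ = 0.01799 + 0.01682 = 0.03481 hr

Final: 0.03481 hr


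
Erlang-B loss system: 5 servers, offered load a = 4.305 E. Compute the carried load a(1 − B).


B(5,4.305) = 0.226083 (Erlang-B)
Carried load = a(1 − B) = 4.305·(1 − 0.226083) = 4.305·0.773917 = 3.3317 E

Final: 3.3317 Erlangs


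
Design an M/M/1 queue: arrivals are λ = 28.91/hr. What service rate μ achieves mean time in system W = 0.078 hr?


W = 1/(μ−λ) ⇒ μ − λ = 1/W = 1/0.078 = 12.8205
μ = λ + 1/W = 28.91 + 12.8205 = 41.7305 per hr

Final: 41.7305 /hr


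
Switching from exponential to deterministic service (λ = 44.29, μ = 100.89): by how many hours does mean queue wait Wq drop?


ρ = 44.29/100.89 = 0.4390
Wq(M/M/1) = ρ/(μ−λ) = 0.4390/56.60 = 0.007756 hr
Wq(M/D/1) = ρ/(2(μ−λ)) = 0.003878 hr
Savings = 0.007756 − 0.003878 = 0.003878 hr

Final: 0.003878 hr


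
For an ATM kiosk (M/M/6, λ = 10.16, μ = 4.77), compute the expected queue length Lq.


a = λ/μ = 2.1300; ρ = a/6 = 0.3550
P₀ = 0.118582
Lq = P₀·a^c·ρ / (c!·(1−ρ)²) = 0.118582·93.37959·0.3550/(720·0.41603)
= 0.01312

Final: 0.01312


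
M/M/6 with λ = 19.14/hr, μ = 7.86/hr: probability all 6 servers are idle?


a = λ/μ = 19.14/7.86 = 2.4351; ρ = a/c = 0.4059
Σ_{k=0}^{5} a^k/k! (terms k=0..5) = 1.00000 + 2.43511 + 2.96489 + 2.40662 + 1.46510 + 0.71354 = 10.98525
Tail: a^6/(6!(1−ρ)) = 208.50493/(720·0.5941) = 0.48740
P₀ = 1/(10.98525 + 0.48740) = 1/11.47266 = 0.087164

Final: 0.087164


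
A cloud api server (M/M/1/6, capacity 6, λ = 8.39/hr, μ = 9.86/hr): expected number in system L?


ρ = 8.39/9.86 = 0.8509
L = ρ[1 − (K+1)ρ^K + Kρ^(K+1)] / [(1−ρ)(1−ρ^(K+1))]
Numerator: 0.8509·(1 − 7·0.379586 + 6·0.322995) = 0.238992
Denominator: (0.1491)·(0.677005) = 0.100933
L = 0.238992/0.100933 = 2.3678

Final: 2.3678


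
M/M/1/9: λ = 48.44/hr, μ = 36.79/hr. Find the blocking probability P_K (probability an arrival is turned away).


ρ = λ/μ = 48.44/36.79 = 1.3167
P_K = (1−ρ)ρ^K/(1−ρ^(K+1)) = (-0.3167·11.892389)/(1 − 15.658259)
= -3.765869/-14.658259 = 0.256911

Final: 0.256911


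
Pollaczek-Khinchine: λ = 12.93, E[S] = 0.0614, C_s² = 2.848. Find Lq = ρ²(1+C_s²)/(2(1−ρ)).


ρ = λ·E[S] = 12.93·0.0614 = 0.7939
Lq = ρ²(1+C_s²)/(2(1−ρ)) = 0.6303·(1+2.848)/(2·0.2061)
= 0.6303·3.8480/0.4122 = 5.88390

Final: 5.88390


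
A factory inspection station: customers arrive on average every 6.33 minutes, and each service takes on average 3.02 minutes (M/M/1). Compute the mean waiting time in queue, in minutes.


λ = 60/6.33 = 9.4787 /hr
μ = 60/3.02 = 19.8675 /hr
ρ = λ/μ = 9.4787/19.8675 = 0.4771
Wq = ρ/(μ−λ) = 0.4771/(19.8675−9.4787) = 0.04592 hr
In minutes: 0.04592·60 = 2.755 min

Final: 2.755 min


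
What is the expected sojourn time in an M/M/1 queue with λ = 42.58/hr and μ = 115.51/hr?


W = 1/(μ−λ) = 1/(115.51 − 42.58) = 1/72.93 = 0.01371 hr

Final: 0.01371 hr


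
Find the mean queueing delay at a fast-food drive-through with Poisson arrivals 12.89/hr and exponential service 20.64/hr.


ρ = 12.89/20.64 = 0.6245
Wq = ρ/(μ−λ) = 0.6245/(20.64 − 12.89) = 0.6245/7.75 = 0.08058 hr

Final: 0.08058 hr


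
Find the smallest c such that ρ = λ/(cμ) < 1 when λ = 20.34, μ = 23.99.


Stability requires cμ > λ ⇔ c > λ/μ.
λ/μ = 20.34/23.99 = 0.8479
Minimum integer c = ⌊0.8479⌋ + 1 = 1
Check: 1·23.99 = 23.99 > 20.34, while 0·23.99 = 0.00 ≤ 20.34

Final: 1 servers


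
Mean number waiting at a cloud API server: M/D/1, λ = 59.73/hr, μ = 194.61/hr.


ρ = 59.73/194.61 = 0.3069
M/D/1: Lq = ρ²/(2(1−ρ)) = 0.09420/(2·0.6931) = 0.06796

Final: 0.06796


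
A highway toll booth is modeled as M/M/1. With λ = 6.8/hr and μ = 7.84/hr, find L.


ρ = λ/μ = 6.8/7.84 = 0.8673
L = ρ/(1−ρ) = 0.8673/(1 − 0.8673) = 0.8673/0.1327 = 6.5385

Final: 6.5385


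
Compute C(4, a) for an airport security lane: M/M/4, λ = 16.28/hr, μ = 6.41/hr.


a = λ/μ = 2.5398; ρ = a/4 = 0.6349
P₀ = 0.070202 (from M/M/c formula)
C(c,a) = [a^c/(c!(1−ρ))]·P₀ = [41.60883/(24·0.3651)]·0.070202
= 4.74916·0.070202 = 0.333399

Final: 0.333399


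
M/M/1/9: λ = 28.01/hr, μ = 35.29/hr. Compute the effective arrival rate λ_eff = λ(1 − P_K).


ρ = 0.7937; P_K = (1−ρ)ρ^9/(1−ρ^10) = 0.028630
λ_eff = λ(1 − P_K) = 28.01·(1 − 0.028630) = 28.01·0.971370 = 27.2081 /hr

Final: 27.2081 /hr


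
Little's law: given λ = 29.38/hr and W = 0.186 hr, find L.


L = λW = 29.38·0.186 = 5.4647

Final: 5.4647


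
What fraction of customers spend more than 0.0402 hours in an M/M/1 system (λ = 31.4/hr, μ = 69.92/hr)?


W ~ Exponential(μ−λ) for M/M/1.
μ − λ = 69.92 − 31.4 = 38.5200
P(W > t) = e^{−(μ−λ)t} = e^{−1.5485} = 0.212566

Final: 0.212566


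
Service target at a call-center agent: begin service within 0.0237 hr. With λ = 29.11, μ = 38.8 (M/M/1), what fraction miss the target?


ρ = 29.11/38.8 = 0.7503
P(Wq > t) = ρ·e^{−(μ−λ)t} = 0.7503·e^{−0.2297}
= 0.7503·0.794809 = 0.596312

Final: 0.596312


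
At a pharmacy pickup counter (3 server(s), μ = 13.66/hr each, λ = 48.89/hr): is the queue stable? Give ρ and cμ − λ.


Total capacity cμ = 3·13.66 = 40.98/hr
ρ = λ/(cμ) = 48.89/40.98 = 1.1930
Stable ⇔ ρ < 1: NO
Spare capacity = cμ − λ = 40.98 − 48.89 = -7.91/hr

Final: ρ = 1.1930; unstable; margin = -7.91/hr


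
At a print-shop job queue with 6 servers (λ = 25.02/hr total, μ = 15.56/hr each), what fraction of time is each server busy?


ρ = λ/(cμ) = 25.02/(6·15.56) = 25.02/93.36 = 0.2680

Final: 0.2680


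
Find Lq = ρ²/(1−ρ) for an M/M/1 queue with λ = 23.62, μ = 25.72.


ρ = 23.62/25.72 = 0.9184
Lq = ρ²/(1−ρ) = 0.8434/0.08165 = 10.3293

Final: 10.3293


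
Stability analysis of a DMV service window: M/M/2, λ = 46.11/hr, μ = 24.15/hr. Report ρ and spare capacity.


Total capacity cμ = 2·24.15 = 48.30/hr
ρ = λ/(cμ) = 46.11/48.30 = 0.9547
Stable ⇔ ρ < 1: YES
Spare capacity = cμ − λ = 48.30 − 46.11 = 2.19/hr

Final: ρ = 0.9547; stable; margin = 2.19/hr


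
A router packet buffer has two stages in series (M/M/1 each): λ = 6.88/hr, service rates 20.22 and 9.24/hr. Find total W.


Each node sees arrival rate λ = 6.88/hr (tandem ⇒ throughput preserved).
W₁ = 1/(μ₁−λ) = 1/(20.22−6.88) = 0.07496 hr
W₂ = 1/(μ₂−λ) = 1/(9.24−6.88) = 0.42373 hr
W_total = W₁ + W₂ = 0.07496 + 0.42373 = 0.49869 hr

Final: 0.49869 hr


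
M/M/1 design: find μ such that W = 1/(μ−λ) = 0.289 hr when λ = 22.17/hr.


W = 1/(μ−λ) ⇒ μ − λ = 1/W = 1/0.289 = 3.4602
μ = λ + 1/W = 22.17 + 3.4602 = 25.6302 per hr

Final: 25.6302 /hr


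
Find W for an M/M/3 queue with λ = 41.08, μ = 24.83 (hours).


a = 1.6545; ρ = 0.5515; P₀ = 0.175259
Lq = P₀·a^c·ρ/(c!(1−ρ)²) = 0.36263
Wq = Lq/λ = 0.36263/41.08 = 0.008827 hr
W = Wq + 1/μ = 0.008827 + 0.04027 = 0.04910 hr

Final: 0.04910 hr


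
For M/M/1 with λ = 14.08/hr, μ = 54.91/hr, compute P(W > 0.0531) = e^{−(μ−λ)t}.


W ~ Exponential(μ−λ) for M/M/1.
μ − λ = 54.91 − 14.08 = 40.8300
P(W > t) = e^{−(μ−λ)t} = e^{−2.1681} = 0.114398

Final: 0.114398


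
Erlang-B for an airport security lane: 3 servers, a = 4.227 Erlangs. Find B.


B(c,a) = (a^c/c!) / Σ_{k=0}^{c} a^k/k!
a^3/3! = 12.587674
Σ terms (k=0..3): 1.00000 + 4.22700 + 8.93376 + 12.58767 = 26.748439
B = 12.587674/26.748439 = 0.470595

Final: 0.470595


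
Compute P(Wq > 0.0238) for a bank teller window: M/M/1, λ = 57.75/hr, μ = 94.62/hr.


ρ = 57.75/94.62 = 0.6103
P(Wq > t) = ρ·e^{−(μ−λ)t} = 0.6103·e^{−0.8775}
= 0.6103·0.415819 = 0.253789

Final: 0.253789


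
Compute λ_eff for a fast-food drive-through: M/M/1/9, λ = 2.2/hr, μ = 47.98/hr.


ρ = 0.04585; P_K = (1−ρ)ρ^9/(1−ρ^10) = 8.548e-13
λ_eff = λ(1 − P_K) = 2.2·(1 − 8.548e-13) = 2.2·1.000000 = 2.2000 /hr

Final: 2.2000 /hr


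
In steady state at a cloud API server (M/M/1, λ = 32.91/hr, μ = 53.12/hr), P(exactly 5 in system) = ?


ρ = 32.91/53.12 = 0.6195
P_n = (1−ρ)·ρ^n = (1 − 0.6195)·0.6195^5 = 0.3805·0.091274 = 0.034726

Final: 0.034726


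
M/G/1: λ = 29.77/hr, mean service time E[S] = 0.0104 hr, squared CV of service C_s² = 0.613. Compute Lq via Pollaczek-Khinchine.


ρ = λ·E[S] = 29.77·0.0104 = 0.3096
Lq = ρ²(1+C_s²)/(2(1−ρ)) = 0.09586·(1+0.613)/(2·0.6904)
= 0.09586·1.6130/1.3808 = 0.11198

Final: 0.11198


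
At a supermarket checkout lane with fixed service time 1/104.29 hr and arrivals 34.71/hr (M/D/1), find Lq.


ρ = 34.71/104.29 = 0.3328
M/D/1: Lq = ρ²/(2(1−ρ)) = 0.1108/(2·0.6672) = 0.08301

Final: 0.08301


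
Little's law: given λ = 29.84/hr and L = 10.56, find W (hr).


W = L/λ = 10.56/29.84 = 0.3539 hr

Final: 0.3539 hr


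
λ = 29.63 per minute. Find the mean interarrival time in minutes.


Mean interarrival time = 1/λ = 1/29.63 minute = 0.03375 minute
In minutes: 0.03375 × 1 = 0.03375 min

Final: 0.03375 min


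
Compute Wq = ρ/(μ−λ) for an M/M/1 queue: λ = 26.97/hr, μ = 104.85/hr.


ρ = 26.97/104.85 = 0.2572
Wq = ρ/(μ−λ) = 0.2572/(104.85 − 26.97) = 0.2572/77.88 = 0.003303 hr

Final: 0.003303 hr


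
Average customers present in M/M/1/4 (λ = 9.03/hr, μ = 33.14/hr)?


ρ = 9.03/33.14 = 0.2725
L = ρ[1 − (K+1)ρ^K + Kρ^(K+1)] / [(1−ρ)(1−ρ^(K+1))]
Numerator: 0.2725·(1 − 5·0.005512 + 4·0.001502) = 0.266607
Denominator: (0.7275)·(0.998498) = 0.726427
L = 0.266607/0.726427 = 0.3670

Final: 0.3670


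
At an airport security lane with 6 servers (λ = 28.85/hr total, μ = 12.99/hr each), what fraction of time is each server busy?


ρ = λ/(cμ) = 28.85/(6·12.99) = 28.85/77.94 = 0.3702

Final: 0.3702


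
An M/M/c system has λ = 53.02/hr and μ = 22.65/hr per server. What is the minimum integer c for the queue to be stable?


Stability requires cμ > λ ⇔ c > λ/μ.
λ/μ = 53.02/22.65 = 2.3408
Minimum integer c = ⌊2.3408⌋ + 1 = 3
Check: 3·22.65 = 67.95 > 53.02, while 2·22.65 = 45.30 ≤ 53.02

Final: 3 servers


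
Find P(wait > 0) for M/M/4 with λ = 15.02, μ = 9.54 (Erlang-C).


a = λ/μ = 1.5744; ρ = a/4 = 0.3936
P₀ = 0.204646 (from M/M/c formula)
C(c,a) = [a^c/(c!(1−ρ))]·P₀ = [6.14450/(24·0.6064)]·0.204646
= 0.42220·0.204646 = 0.086402

Final: 0.086402


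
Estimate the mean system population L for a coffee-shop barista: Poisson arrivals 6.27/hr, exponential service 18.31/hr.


ρ = λ/μ = 6.27/18.31 = 0.3424
L = ρ/(1−ρ) = 0.3424/(1 − 0.3424) = 0.3424/0.6576 = 0.5208

Final: 0.5208


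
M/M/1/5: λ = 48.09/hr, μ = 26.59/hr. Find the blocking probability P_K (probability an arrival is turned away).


ρ = λ/μ = 48.09/26.59 = 1.8086
P_K = (1−ρ)ρ^K/(1−ρ^(K+1)) = (-0.8086·19.350055)/(1 − 34.996019)
= -15.645964/-33.996019 = 0.460229

Final: 0.460229


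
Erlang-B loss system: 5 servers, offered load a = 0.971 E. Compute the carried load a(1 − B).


B(5,0.971) = 0.002725 (Erlang-B)
Carried load = a(1 − B) = 0.971·(1 − 0.002725) = 0.971·0.997275 = 0.9684 E

Final: 0.9684 Erlangs


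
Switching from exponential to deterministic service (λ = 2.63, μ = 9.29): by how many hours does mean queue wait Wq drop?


ρ = 2.63/9.29 = 0.2831
Wq(M/M/1) = ρ/(μ−λ) = 0.2831/6.66 = 0.04251 hr
Wq(M/D/1) = ρ/(2(μ−λ)) = 0.02125 hr
Savings = 0.04251 − 0.02125 = 0.02125 hr

Final: 0.02125 hr


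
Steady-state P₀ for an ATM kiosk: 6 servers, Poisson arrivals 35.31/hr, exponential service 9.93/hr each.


a = λ/μ = 35.31/9.93 = 3.5559; ρ = a/c = 0.5926
Σ_{k=0}^{5} a^k/k! (terms k=0..5) = 1.00000 + 3.55589 + 6.32218 + 7.49366 + 6.66166 + 4.73763 = 29.77103
Tail: a^6/(6!(1−ρ)) = 2021.57945/(720·0.4074) = 6.89269
P₀ = 1/(29.77103 + 6.89269) = 1/36.66372 = 0.027275

Final: 0.027275


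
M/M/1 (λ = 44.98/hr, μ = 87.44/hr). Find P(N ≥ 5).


ρ = 44.98/87.44 = 0.5144
P(N ≥ n) = ρ^n = 0.5144^5 = 0.036020

Final: 0.036020


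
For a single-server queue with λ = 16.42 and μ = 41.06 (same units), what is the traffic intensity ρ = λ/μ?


ρ = λ/μ = 16.42/41.06 = 0.3999

Final: 0.3999


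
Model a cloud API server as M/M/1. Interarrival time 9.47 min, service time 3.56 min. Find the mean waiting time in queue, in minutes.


λ = 60/9.47 = 6.3358 /hr
μ = 60/3.56 = 16.8539 /hr
ρ = λ/μ = 6.3358/16.8539 = 0.3759
Wq = ρ/(μ−λ) = 0.3759/(16.8539−6.3358) = 0.03574 hr
In minutes: 0.03574·60 = 2.144 min

Final: 2.144 min


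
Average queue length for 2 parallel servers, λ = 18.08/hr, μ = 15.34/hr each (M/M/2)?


a = λ/μ = 1.1786; ρ = a/2 = 0.5893
P₀ = 0.258409
Lq = P₀·a^c·ρ / (c!·(1−ρ)²) = 0.258409·1.38914·0.5893/(2·0.16867)
= 0.62710

Final: 0.62710


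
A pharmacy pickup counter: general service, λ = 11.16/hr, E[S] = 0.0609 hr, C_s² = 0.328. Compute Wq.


ρ = λ·E[S] = 11.16·0.0609 = 0.6796
E[S²] = E[S]²(1+C_s²) = 0.0609²·(1+0.328) = 0.004925
Wq = λ·E[S²]/(2(1−ρ)) = 11.16·0.004925/(2·0.3204) = 0.08579 hr

Final: 0.08579 hr


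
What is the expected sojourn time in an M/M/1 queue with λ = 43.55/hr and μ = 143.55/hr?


W = 1/(μ−λ) = 1/(143.55 − 43.55) = 1/100.00 = 0.01000 hr

Final: 0.01000 hr


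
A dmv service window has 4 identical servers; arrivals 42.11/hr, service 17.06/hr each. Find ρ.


ρ = λ/(cμ) = 42.11/(4·17.06) = 42.11/68.24 = 0.6171

Final: 0.6171


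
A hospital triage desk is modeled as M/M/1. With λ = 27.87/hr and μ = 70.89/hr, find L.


ρ = λ/μ = 27.87/70.89 = 0.3931
L = ρ/(1−ρ) = 0.3931/(1 − 0.3931) = 0.3931/0.6069 = 0.6478

Final: 0.6478


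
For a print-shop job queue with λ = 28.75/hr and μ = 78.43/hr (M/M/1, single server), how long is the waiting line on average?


ρ = 28.75/78.43 = 0.3666
Lq = ρ²/(1−ρ) = 0.1344/0.6334 = 0.2121

Final: 0.2121


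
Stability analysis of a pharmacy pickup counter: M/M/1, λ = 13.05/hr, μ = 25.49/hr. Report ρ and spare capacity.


Total capacity cμ = 1·25.49 = 25.49/hr
ρ = λ/(cμ) = 13.05/25.49 = 0.5120
Stable ⇔ ρ < 1: YES
Spare capacity = cμ − λ = 25.49 − 13.05 = 12.44/hr

Final: ρ = 0.5120; stable; margin = 12.44/hr


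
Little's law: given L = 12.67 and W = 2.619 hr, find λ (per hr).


λ = L/W = 12.67/2.619 = 4.8377 /hr

Final: 4.8377 /hr


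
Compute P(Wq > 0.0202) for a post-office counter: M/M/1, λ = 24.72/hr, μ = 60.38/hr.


ρ = 24.72/60.38 = 0.4094
P(Wq > t) = ρ·e^{−(μ−λ)t} = 0.4094·e^{−0.7203}
= 0.4094·0.486591 = 0.199214

Final: 0.199214


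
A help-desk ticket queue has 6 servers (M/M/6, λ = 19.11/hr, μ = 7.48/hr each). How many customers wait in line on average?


a = λ/μ = 2.5548; ρ = a/6 = 0.4258
P₀ = 0.077206
Lq = P₀·a^c·ρ / (c!·(1−ρ)²) = 0.077206·278.07026·0.4258/(720·0.32970)
= 0.03851

Final: 0.03851


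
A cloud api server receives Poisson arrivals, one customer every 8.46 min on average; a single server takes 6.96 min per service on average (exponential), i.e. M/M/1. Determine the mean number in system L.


λ = 60/8.46 = 7.0922 /hr
μ = 60/6.96 = 8.6207 /hr
ρ = λ/μ = 7.0922/8.6207 = 0.8227
L = ρ/(1−ρ) = 0.8227/0.1773 = 4.6400

Final: 4.6400


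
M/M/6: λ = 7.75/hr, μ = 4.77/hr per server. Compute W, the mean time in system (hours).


a = 1.6247; ρ = 0.2708; P₀ = 0.196882
Lq = P₀·a^c·ρ/(c!(1−ρ)²) = 0.002562
Wq = Lq/λ = 0.002562/7.75 = 0.0003305 hr
W = Wq + 1/μ = 0.0003305 + 0.20964 = 0.20997 hr

Final: 0.20997 hr


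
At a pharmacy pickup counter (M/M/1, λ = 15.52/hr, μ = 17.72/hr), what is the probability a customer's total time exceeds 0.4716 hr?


W ~ Exponential(μ−λ) for M/M/1.
μ − λ = 17.72 − 15.52 = 2.2000
P(W > t) = e^{−(μ−λ)t} = e^{−1.0375} = 0.354332

Final: 0.354332


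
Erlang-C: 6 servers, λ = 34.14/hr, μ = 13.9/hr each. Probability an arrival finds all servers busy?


a = λ/μ = 2.4561; ρ = a/6 = 0.4094
P₀ = 0.085331 (from M/M/c formula)
C(c,a) = [a^c/(c!(1−ρ))]·P₀ = [219.52920/(720·0.5906)]·0.085331
= 0.51622·0.085331 = 0.044049

Final: 0.044049


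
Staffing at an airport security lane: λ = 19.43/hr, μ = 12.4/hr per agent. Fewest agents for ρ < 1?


Stability requires cμ > λ ⇔ c > λ/μ.
λ/μ = 19.43/12.4 = 1.5669
Minimum integer c = ⌊1.5669⌋ + 1 = 2
Check: 2·12.4 = 24.80 > 19.43, while 1·12.4 = 12.40 ≤ 19.43

Final: 2 servers


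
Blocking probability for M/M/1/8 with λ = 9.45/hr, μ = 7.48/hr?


ρ = λ/μ = 9.45/7.48 = 1.2634
P_K = (1−ρ)ρ^K/(1−ρ^(K+1)) = (-0.2634·6.489955)/(1 − 8.199208)
= -1.709253/-7.199208 = 0.237422

Final: 0.237422


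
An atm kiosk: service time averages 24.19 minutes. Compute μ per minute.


μ = 1/(service time) in consistent units.
1 minute = 1 min, so μ = 1/24.19 = 0.04134 per minute

Final: 0.04134 /min


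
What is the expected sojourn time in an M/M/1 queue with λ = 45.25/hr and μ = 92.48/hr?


W = 1/(μ−λ) = 1/(92.48 − 45.25) = 1/47.23 = 0.02117 hr

Final: 0.02117 hr


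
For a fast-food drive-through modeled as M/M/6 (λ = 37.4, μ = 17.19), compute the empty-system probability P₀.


a = λ/μ = 37.4/17.19 = 2.1757; ρ = a/c = 0.3626
Σ_{k=0}^{5} a^k/k! (terms k=0..5) = 1.00000 + 2.17568 + 2.36680 + 1.71647 + 0.93362 + 0.40625 = 8.59883
Tail: a^6/(6!(1−ρ)) = 106.06555/(720·0.6374) = 0.23112
P₀ = 1/(8.59883 + 0.23112) = 1/8.82995 = 0.113251

Final: 0.113251


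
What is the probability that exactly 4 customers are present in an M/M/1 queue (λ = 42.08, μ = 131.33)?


ρ = 42.08/131.33 = 0.3204
P_n = (1−ρ)·ρ^n = (1 − 0.3204)·0.3204^4 = 0.6796·0.010540 = 0.007163

Final: 0.007163


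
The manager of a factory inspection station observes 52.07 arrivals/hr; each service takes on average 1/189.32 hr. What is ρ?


ρ = λ/μ = 52.07/189.32 = 0.2750

Final: 0.2750


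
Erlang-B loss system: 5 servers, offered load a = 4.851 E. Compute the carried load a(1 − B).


B(5,4.851) = 0.272659 (Erlang-B)
Carried load = a(1 − B) = 4.851·(1 − 0.272659) = 4.851·0.727341 = 3.5283 E

Final: 3.5283 Erlangs


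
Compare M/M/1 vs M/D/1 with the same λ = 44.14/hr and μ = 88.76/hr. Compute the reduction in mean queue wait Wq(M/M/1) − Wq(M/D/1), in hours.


ρ = 44.14/88.76 = 0.4973
Wq(M/M/1) = ρ/(μ−λ) = 0.4973/44.62 = 0.01115 hr
Wq(M/D/1) = ρ/(2(μ−λ)) = 0.005573 hr
Savings = 0.01115 − 0.005573 = 0.005573 hr

Final: 0.005573 hr


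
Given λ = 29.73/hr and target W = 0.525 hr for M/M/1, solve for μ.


W = 1/(μ−λ) ⇒ μ − λ = 1/W = 1/0.525 = 1.9048
μ = λ + 1/W = 29.73 + 1.9048 = 31.6348 per hr

Final: 31.6348 /hr


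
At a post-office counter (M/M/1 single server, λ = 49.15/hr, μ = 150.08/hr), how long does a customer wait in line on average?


ρ = 49.15/150.08 = 0.3275
Wq = ρ/(μ−λ) = 0.3275/(150.08 − 49.15) = 0.3275/100.93 = 0.003245 hr

Final: 0.003245 hr


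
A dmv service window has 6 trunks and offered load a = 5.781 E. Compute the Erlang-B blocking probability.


B(c,a) = (a^c/c!) / Σ_{k=0}^{c} a^k/k!
a^6/6! = 51.842426
Σ terms (k=0..6): 1.00000 + 5.78100 + 16.70998 + 32.20013 + 46.53724 + 53.80636 + 51.84243 = 207.877139
B = 51.842426/207.877139 = 0.249390

Final: 0.249390


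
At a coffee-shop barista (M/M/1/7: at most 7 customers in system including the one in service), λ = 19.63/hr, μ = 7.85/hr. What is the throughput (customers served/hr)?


ρ = 2.5006; P_K = (1−ρ)ρ^7/(1−ρ^8) = 0.600495
λ_eff = λ(1 − P_K) = 19.63·(1 − 0.600495) = 19.63·0.399505 = 7.8423 /hr

Final: 7.8423 /hr


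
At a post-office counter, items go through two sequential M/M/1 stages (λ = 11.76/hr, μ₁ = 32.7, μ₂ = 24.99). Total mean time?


Each node sees arrival rate λ = 11.76/hr (tandem ⇒ throughput preserved).
W₁ = 1/(μ₁−λ) = 1/(32.7−11.76) = 0.04776 hr
W₂ = 1/(μ₂−λ) = 1/(24.99−11.76) = 0.07559 hr
W_total = W₁ + W₂ = 0.04776 + 0.07559 = 0.12334 hr

Final: 0.12334 hr


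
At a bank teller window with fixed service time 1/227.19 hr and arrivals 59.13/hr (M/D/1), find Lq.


ρ = 59.13/227.19 = 0.2603
M/D/1: Lq = ρ²/(2(1−ρ)) = 0.06774/(2·0.7397) = 0.04579

Final: 0.04579


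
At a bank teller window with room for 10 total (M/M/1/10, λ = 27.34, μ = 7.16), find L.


ρ = 27.34/7.16 = 3.8184
L = ρ[1 − (K+1)ρ^K + Kρ^(K+1)] / [(1−ρ)(1−ρ^(K+1))]
Numerator: 3.8184·(1 − 11·658953.667173 + 10·2516172.243087) = 68400529.711510
Denominator: (-2.8184)·(-2516171.243087) = 7091666.995180
L = 68400529.711510/7091666.995180 = 9.6452

Final: 9.6452


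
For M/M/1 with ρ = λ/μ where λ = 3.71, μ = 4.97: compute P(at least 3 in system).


ρ = 3.71/4.97 = 0.7465
P(N ≥ n) = ρ^n = 0.7465^3 = 0.415961

Final: 0.415961


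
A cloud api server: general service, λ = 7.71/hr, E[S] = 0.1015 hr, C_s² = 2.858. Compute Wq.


ρ = λ·E[S] = 7.71·0.1015 = 0.7826
E[S²] = E[S]²(1+C_s²) = 0.1015²·(1+2.858) = 0.039746
Wq = λ·E[S²]/(2(1−ρ)) = 7.71·0.039746/(2·0.2174) = 0.70468 hr

Final: 0.70468 hr


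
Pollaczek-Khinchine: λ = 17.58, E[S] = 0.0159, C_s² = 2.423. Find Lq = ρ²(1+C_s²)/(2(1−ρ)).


ρ = λ·E[S] = 17.58·0.0159 = 0.2795
Lq = ρ²(1+C_s²)/(2(1−ρ)) = 0.07813·(1+2.423)/(2·0.7205)
= 0.07813·3.4230/1.4410 = 0.18560

Final: 0.18560


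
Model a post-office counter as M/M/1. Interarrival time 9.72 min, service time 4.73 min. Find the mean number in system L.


λ = 60/9.72 = 6.1728 /hr
μ = 60/4.73 = 12.6850 /hr
ρ = λ/μ = 6.1728/12.6850 = 0.4866
L = ρ/(1−ρ) = 0.4866/0.5134 = 0.9479

Final: 0.9479


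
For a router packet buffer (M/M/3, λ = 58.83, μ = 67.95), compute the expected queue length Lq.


a = λ/μ = 0.8658; ρ = a/3 = 0.2886
P₀ = 0.417953
Lq = P₀·a^c·ρ / (c!·(1−ρ)²) = 0.417953·0.64898·0.2886/(6·0.50610)
= 0.02578

Final: 0.02578


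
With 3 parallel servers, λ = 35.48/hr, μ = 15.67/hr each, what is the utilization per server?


ρ = λ/(cμ) = 35.48/(3·15.67) = 35.48/47.01 = 0.7547

Final: 0.7547


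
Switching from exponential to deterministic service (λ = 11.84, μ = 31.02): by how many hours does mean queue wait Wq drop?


ρ = 11.84/31.02 = 0.3817
Wq(M/M/1) = ρ/(μ−λ) = 0.3817/19.18 = 0.01990 hr
Wq(M/D/1) = ρ/(2(μ−λ)) = 0.009950 hr
Savings = 0.01990 − 0.009950 = 0.009950 hr

Final: 0.009950 hr


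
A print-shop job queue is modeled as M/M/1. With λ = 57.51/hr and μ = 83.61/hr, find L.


ρ = λ/μ = 57.51/83.61 = 0.6878
L = ρ/(1−ρ) = 0.6878/(1 − 0.6878) = 0.6878/0.3122 = 2.2034

Final: 2.2034


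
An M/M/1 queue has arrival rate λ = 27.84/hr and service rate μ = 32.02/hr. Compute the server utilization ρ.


ρ = λ/μ = 27.84/32.02 = 0.8695

Final: 0.8695


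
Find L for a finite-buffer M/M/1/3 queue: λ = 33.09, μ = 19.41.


ρ = 33.09/19.41 = 1.7048
L = ρ[1 − (K+1)ρ^K + Kρ^(K+1)] / [(1−ρ)(1−ρ^(K+1))]
Numerator: 1.7048·(1 − 4·4.954658 + 3·8.446658) = 11.117528
Denominator: (-0.7048)·(-7.446658) = 5.248340
L = 11.117528/5.248340 = 2.1183

Final: 2.1183


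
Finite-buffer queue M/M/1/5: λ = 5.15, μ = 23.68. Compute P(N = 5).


ρ = λ/μ = 5.15/23.68 = 0.2175
P_K = (1−ρ)ρ^K/(1−ρ^(K+1)) = (0.7825·0.0004866)/(1 − 0.0001058)
= 0.0003807/0.999894 = 0.0003808

Final: 0.0003808


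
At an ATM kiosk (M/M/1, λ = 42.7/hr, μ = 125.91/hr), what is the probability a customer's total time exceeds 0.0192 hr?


W ~ Exponential(μ−λ) for M/M/1.
μ − λ = 125.91 − 42.7 = 83.2100
P(W > t) = e^{−(μ−λ)t} = e^{−1.5976} = 0.202375

Final: 0.202375


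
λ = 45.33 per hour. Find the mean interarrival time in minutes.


Mean interarrival time = 1/λ = 1/45.33 hour = 0.02206 hour
In minutes: 0.02206 × 60 = 1.3236 min

Final: 1.3236 min


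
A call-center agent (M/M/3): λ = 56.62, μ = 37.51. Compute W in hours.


a = 1.5095; ρ = 0.5032; P₀ = 0.208229
Lq = P₀·a^c·ρ/(c!(1−ρ)²) = 0.24329
Wq = Lq/λ = 0.24329/56.62 = 0.004297 hr
W = Wq + 1/μ = 0.004297 + 0.02666 = 0.03096 hr

Final: 0.03096 hr


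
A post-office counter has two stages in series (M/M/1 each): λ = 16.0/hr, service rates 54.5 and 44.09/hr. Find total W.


Each node sees arrival rate λ = 16.0/hr (tandem ⇒ throughput preserved).
W₁ = 1/(μ₁−λ) = 1/(54.5−16.0) = 0.02597 hr
W₂ = 1/(μ₂−λ) = 1/(44.09−16.0) = 0.03560 hr
W_total = W₁ + W₂ = 0.02597 + 0.03560 = 0.06157 hr

Final: 0.06157 hr


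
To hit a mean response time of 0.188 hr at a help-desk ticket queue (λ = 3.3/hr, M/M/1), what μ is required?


W = 1/(μ−λ) ⇒ μ − λ = 1/W = 1/0.188 = 5.3191
μ = λ + 1/W = 3.3 + 5.3191 = 8.6191 per hr

Final: 8.6191 /hr


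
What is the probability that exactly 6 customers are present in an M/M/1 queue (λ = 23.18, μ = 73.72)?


ρ = 23.18/73.72 = 0.3144
P_n = (1−ρ)·ρ^n = (1 − 0.3144)·0.3144^6 = 0.6856·0.0009664 = 0.0006625

Final: 0.0006625


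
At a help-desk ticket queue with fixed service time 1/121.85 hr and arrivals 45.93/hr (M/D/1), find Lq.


ρ = 45.93/121.85 = 0.3769
M/D/1: Lq = ρ²/(2(1−ρ)) = 0.1421/(2·0.6231) = 0.11402

Final: 0.11402


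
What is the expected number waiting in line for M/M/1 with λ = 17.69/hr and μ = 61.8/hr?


ρ = 17.69/61.8 = 0.2862
Lq = ρ²/(1−ρ) = 0.08194/0.7138 = 0.1148

Final: 0.1148


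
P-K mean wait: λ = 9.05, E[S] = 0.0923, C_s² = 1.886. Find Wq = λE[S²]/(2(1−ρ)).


ρ = λ·E[S] = 9.05·0.0923 = 0.8353
E[S²] = E[S]²(1+C_s²) = 0.0923²·(1+1.886) = 0.024587
Wq = λ·E[S²]/(2(1−ρ)) = 9.05·0.024587/(2·0.1647) = 0.67556 hr

Final: 0.67556 hr


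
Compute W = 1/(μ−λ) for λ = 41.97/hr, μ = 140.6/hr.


W = 1/(μ−λ) = 1/(140.6 − 41.97) = 1/98.63 = 0.01014 hr

Final: 0.01014 hr


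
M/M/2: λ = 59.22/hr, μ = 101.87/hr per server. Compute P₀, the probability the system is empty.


a = λ/μ = 59.22/101.87 = 0.5813; ρ = a/c = 0.2907
Σ_{k=0}^{1} a^k/k! (terms k=0..1) = 1.00000 + 0.58133 = 1.58133
Tail: a^2/(2!(1−ρ)) = 0.33794/(2·0.7093) = 0.23821
P₀ = 1/(1.58133 + 0.23821) = 1/1.81954 = 0.549589

Final: 0.549589


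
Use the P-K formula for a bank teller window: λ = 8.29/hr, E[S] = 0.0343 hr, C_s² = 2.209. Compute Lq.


ρ = λ·E[S] = 8.29·0.0343 = 0.2843
Lq = ρ²(1+C_s²)/(2(1−ρ)) = 0.08085·(1+2.209)/(2·0.7157)
= 0.08085·3.2090/1.4313 = 0.18127

Final: 0.18127


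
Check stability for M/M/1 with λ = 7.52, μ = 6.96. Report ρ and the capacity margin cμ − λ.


Total capacity cμ = 1·6.96 = 6.96/hr
ρ = λ/(cμ) = 7.52/6.96 = 1.0805
Stable ⇔ ρ < 1: NO
Spare capacity = cμ − λ = 6.96 − 7.52 = -0.56/hr

Final: ρ = 1.0805; unstable; margin = -0.56/hr


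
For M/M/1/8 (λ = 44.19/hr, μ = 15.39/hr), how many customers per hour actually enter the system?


ρ = 2.8713; P_K = (1−ρ)ρ^8/(1−ρ^9) = 0.651780
λ_eff = λ(1 − P_K) = 44.19·(1 − 0.651780) = 44.19·0.348220 = 15.3878 /hr

Final: 15.3878 /hr


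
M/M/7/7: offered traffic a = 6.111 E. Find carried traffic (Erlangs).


B(7,6.111) = 0.192272 (Erlang-B)
Carried load = a(1 − B) = 6.111·(1 − 0.192272) = 6.111·0.807728 = 4.9360 E

Final: 4.9360 Erlangs


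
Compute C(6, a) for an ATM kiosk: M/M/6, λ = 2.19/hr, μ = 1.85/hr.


a = λ/μ = 1.1838; ρ = a/6 = 0.1973
P₀ = 0.306101 (from M/M/c formula)
C(c,a) = [a^c/(c!(1−ρ))]·P₀ = [2.75191/(720·0.8027)]·0.306101
= 0.004762·0.306101 = 0.001458

Final: 0.001458


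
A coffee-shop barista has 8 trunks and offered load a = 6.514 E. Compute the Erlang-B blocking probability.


B(c,a) = (a^c/c!) / Σ_{k=0}^{c} a^k/k!
a^8/8! = 80.401011
Σ terms (k=0..8): 1.00000 + 6.51400 + 21.21610 + 46.06722 + 75.02047 + 97.73667 + 106.10944 + 98.74241 + 80.40101 = 532.807322
B = 80.401011/532.807322 = 0.150901

Final: 0.150901


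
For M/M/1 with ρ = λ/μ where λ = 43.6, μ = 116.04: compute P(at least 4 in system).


ρ = 43.6/116.04 = 0.3757
P(N ≥ n) = ρ^n = 0.3757^4 = 0.019930

Final: 0.019930


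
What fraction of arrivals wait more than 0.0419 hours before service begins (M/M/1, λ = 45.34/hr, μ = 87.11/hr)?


ρ = 45.34/87.11 = 0.5205
P(Wq > t) = ρ·e^{−(μ−λ)t} = 0.5205·e^{−1.7502}
= 0.5205·0.173746 = 0.090433

Final: 0.090433


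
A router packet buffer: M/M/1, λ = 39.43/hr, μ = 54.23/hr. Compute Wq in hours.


ρ = 39.43/54.23 = 0.7271
Wq = ρ/(μ−λ) = 0.7271/(54.23 − 39.43) = 0.7271/14.80 = 0.04913 hr

Final: 0.04913 hr


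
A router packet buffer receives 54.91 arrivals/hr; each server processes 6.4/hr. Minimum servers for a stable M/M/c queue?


Stability requires cμ > λ ⇔ c > λ/μ.
λ/μ = 54.91/6.4 = 8.5797
Minimum integer c = ⌊8.5797⌋ + 1 = 9
Check: 9·6.4 = 57.60 > 54.91, while 8·6.4 = 51.20 ≤ 54.91

Final: 9 servers


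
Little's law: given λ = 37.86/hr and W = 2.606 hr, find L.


L = λW = 37.86·2.606 = 98.6632

Final: 98.6632


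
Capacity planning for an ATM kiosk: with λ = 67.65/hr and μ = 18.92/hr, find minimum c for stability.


Stability requires cμ > λ ⇔ c > λ/μ.
λ/μ = 67.65/18.92 = 3.5756
Minimum integer c = ⌊3.5756⌋ + 1 = 4
Check: 4·18.92 = 75.68 > 67.65, while 3·18.92 = 56.76 ≤ 67.65

Final: 4 servers


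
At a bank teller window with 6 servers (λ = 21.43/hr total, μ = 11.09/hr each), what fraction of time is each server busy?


ρ = λ/(cμ) = 21.43/(6·11.09) = 21.43/66.54 = 0.3221

Final: 0.3221


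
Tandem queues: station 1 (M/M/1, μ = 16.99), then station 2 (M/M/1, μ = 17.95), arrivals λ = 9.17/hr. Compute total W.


Each node sees arrival rate λ = 9.17/hr (tandem ⇒ throughput preserved).
W₁ = 1/(μ₁−λ) = 1/(16.99−9.17) = 0.12788 hr
W₂ = 1/(μ₂−λ) = 1/(17.95−9.17) = 0.11390 hr
W_total = W₁ + W₂ = 0.12788 + 0.11390 = 0.24177 hr

Final: 0.24177 hr


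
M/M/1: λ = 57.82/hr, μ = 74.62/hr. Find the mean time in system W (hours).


W = 1/(μ−λ) = 1/(74.62 − 57.82) = 1/16.80 = 0.05952 hr

Final: 0.05952 hr


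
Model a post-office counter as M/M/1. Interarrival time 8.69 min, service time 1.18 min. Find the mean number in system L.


λ = 60/8.69 = 6.9045 /hr
μ = 60/1.18 = 50.8475 /hr
ρ = λ/μ = 6.9045/50.8475 = 0.1358
L = ρ/(1−ρ) = 0.1358/0.8642 = 0.1571

Final: 0.1571


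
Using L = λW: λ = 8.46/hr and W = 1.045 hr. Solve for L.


L = λW = 8.46·1.045 = 8.8407

Final: 8.8407


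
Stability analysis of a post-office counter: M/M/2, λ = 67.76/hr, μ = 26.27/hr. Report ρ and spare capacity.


Total capacity cμ = 2·26.27 = 52.54/hr
ρ = λ/(cμ) = 67.76/52.54 = 1.2897
Stable ⇔ ρ < 1: NO
Spare capacity = cμ − λ = 52.54 − 67.76 = -15.22/hr

Final: ρ = 1.2897; unstable; margin = -15.22/hr


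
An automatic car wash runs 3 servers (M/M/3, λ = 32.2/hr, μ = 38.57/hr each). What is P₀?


a = λ/μ = 32.2/38.57 = 0.8348; ρ = a/c = 0.2783
Σ_{k=0}^{2} a^k/k! (terms k=0..2) = 1.00000 + 0.83485 + 0.34848 = 2.18333
Tail: a^3/(3!(1−ρ)) = 0.58186/(6·0.7217) = 0.13437
P₀ = 1/(2.18333 + 0.13437) = 1/2.31770 = 0.431462

Final: 0.431462


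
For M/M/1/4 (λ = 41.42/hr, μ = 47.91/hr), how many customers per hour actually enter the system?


ρ = 0.8645; P_K = (1−ρ)ρ^4/(1−ρ^5) = 0.146365
λ_eff = λ(1 − P_K) = 41.42·(1 − 0.146365) = 41.42·0.853635 = 35.3576 /hr

Final: 35.3576 /hr


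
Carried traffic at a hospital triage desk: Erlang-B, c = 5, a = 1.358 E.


B(5,1.358) = 0.009925 (Erlang-B)
Carried load = a(1 − B) = 1.358·(1 − 0.009925) = 1.358·0.990075 = 1.3445 E

Final: 1.3445 Erlangs


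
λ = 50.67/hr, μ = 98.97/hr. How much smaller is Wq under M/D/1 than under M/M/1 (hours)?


ρ = 50.67/98.97 = 0.5120
Wq(M/M/1) = ρ/(μ−λ) = 0.5120/48.30 = 0.01060 hr
Wq(M/D/1) = ρ/(2(μ−λ)) = 0.005300 hr
Savings = 0.01060 − 0.005300 = 0.005300 hr

Final: 0.005300 hr


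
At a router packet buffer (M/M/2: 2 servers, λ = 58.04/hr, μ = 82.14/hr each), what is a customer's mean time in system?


a = 0.7066; ρ = 0.3533; P₀ = 0.477870
Lq = P₀·a^c·ρ/(c!(1−ρ)²) = 0.10078
Wq = Lq/λ = 0.10078/58.04 = 0.001736 hr
W = Wq + 1/μ = 0.001736 + 0.01217 = 0.01391 hr

Final: 0.01391 hr


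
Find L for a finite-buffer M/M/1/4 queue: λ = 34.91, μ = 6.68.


ρ = 34.91/6.68 = 5.2260
L = ρ[1 − (K+1)ρ^K + Kρ^(K+1)] / [(1−ρ)(1−ρ^(K+1))]
Numerator: 5.2260·(1 − 5·745.922222 + 4·3898.225263) = 62003.347600
Denominator: (-4.2260)·(-3897.225263) = 16469.860656
L = 62003.347600/16469.860656 = 3.7647

Final: 3.7647


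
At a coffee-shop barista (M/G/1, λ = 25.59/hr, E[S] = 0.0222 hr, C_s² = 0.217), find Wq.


ρ = λ·E[S] = 25.59·0.0222 = 0.5681
E[S²] = E[S]²(1+C_s²) = 0.0222²·(1+0.217) = 0.0005998
Wq = λ·E[S²]/(2(1−ρ)) = 25.59·0.0005998/(2·0.4319) = 0.01777 hr

Final: 0.01777 hr


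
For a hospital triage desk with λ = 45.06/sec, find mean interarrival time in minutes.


Mean interarrival time = 1/λ = 1/45.06 second = 0.02219 second
In minutes: 0.02219 × 0.0166667 = 0.0003699 min

Final: 0.0003699 min


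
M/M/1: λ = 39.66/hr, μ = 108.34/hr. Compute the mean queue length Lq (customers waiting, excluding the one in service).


ρ = 39.66/108.34 = 0.3661
Lq = ρ²/(1−ρ) = 0.1340/0.6339 = 0.2114

Final: 0.2114


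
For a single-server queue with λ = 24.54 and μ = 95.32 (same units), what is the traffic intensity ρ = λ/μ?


ρ = λ/μ = 24.54/95.32 = 0.2574

Final: 0.2574


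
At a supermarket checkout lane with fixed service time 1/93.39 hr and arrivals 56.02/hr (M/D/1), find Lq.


ρ = 56.02/93.39 = 0.5999
M/D/1: Lq = ρ²/(2(1−ρ)) = 0.3598/(2·0.4001) = 0.44961

Final: 0.44961


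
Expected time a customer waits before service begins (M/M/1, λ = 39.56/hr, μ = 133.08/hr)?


ρ = 39.56/133.08 = 0.2973
Wq = ρ/(μ−λ) = 0.2973/(133.08 − 39.56) = 0.2973/93.52 = 0.003179 hr

Final: 0.003179 hr


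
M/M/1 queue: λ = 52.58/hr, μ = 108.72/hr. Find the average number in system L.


ρ = λ/μ = 52.58/108.72 = 0.4836
L = ρ/(1−ρ) = 0.4836/(1 − 0.4836) = 0.4836/0.5164 = 0.9366

Final: 0.9366


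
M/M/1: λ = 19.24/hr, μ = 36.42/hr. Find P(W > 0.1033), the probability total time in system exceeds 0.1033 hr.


W ~ Exponential(μ−λ) for M/M/1.
μ − λ = 36.42 − 19.24 = 17.1800
P(W > t) = e^{−(μ−λ)t} = e^{−1.7747} = 0.169535

Final: 0.169535


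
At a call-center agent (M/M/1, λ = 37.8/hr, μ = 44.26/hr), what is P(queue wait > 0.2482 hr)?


ρ = 37.8/44.26 = 0.8540
P(Wq > t) = ρ·e^{−(μ−λ)t} = 0.8540·e^{−1.6034}
= 0.8540·0.201217 = 0.171848

Final: 0.171848


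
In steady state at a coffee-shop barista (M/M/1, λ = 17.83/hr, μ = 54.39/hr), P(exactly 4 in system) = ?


ρ = 17.83/54.39 = 0.3278
P_n = (1−ρ)·ρ^n = (1 − 0.3278)·0.3278^4 = 0.6722·0.011549 = 0.007763

Final: 0.007763


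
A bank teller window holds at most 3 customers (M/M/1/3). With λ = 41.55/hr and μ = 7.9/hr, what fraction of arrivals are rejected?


ρ = λ/μ = 41.55/7.9 = 5.2595
P_K = (1−ρ)ρ^K/(1−ρ^(K+1)) = (-4.2595·145.489553)/(1 − 765.201385)
= -619.711832/-764.201385 = 0.810927

Final: 0.810927


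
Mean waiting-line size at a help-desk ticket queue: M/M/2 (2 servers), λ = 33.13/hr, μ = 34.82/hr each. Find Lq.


a = λ/μ = 0.9515; ρ = a/2 = 0.4757
P₀ = 0.355259
Lq = P₀·a^c·ρ / (c!·(1−ρ)²) = 0.355259·0.90529·0.4757/(2·0.27486)
= 0.27833

Final: 0.27833


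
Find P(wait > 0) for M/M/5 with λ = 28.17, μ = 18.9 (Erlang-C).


a = λ/μ = 1.4905; ρ = a/5 = 0.2981
P₀ = 0.224919 (from M/M/c formula)
C(c,a) = [a^c/(c!(1−ρ))]·P₀ = [7.35572/(120·0.7019)]·0.224919
= 0.08733·0.224919 = 0.019642

Final: 0.019642


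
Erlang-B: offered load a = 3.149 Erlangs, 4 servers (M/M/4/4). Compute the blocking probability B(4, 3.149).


B(c,a) = (a^c/c!) / Σ_{k=0}^{c} a^k/k!
a^4/4! = 4.097127
Σ terms (k=0..4): 1.00000 + 3.14900 + 4.95810 + 5.20435 + 4.09713 = 18.408580
B = 4.097127/18.408580 = 0.222566

Final: 0.222566


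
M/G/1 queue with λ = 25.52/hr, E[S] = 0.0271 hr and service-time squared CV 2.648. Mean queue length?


ρ = λ·E[S] = 25.52·0.0271 = 0.6916
Lq = ρ²(1+C_s²)/(2(1−ρ)) = 0.4783·(1+2.648)/(2·0.3084)
= 0.4783·3.6480/0.6168 = 2.82878

Final: 2.82878


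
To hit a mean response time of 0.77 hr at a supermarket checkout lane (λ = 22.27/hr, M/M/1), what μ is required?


W = 1/(μ−λ) ⇒ μ − λ = 1/W = 1/0.77 = 1.2987
μ = λ + 1/W = 22.27 + 1.2987 = 23.5687 per hr

Final: 23.5687 /hr


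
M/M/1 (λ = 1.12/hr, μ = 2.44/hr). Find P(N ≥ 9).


ρ = 1.12/2.44 = 0.4590
P(N ≥ n) = ρ^n = 0.4590^9 = 0.0009046

Final: 0.0009046
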